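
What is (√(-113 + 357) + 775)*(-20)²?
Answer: 310000 + 800*√61 ≈ 3.1625e+5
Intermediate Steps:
(√(-113 + 357) + 775)*(-20)² = (√244 + 775)*400 = (2*√61 + 775)*400 = (775 + 2*√61)*400 = 310000 + 800*√61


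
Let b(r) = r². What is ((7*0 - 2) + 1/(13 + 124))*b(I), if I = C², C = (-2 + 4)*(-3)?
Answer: -353808/137 ≈ -2582.5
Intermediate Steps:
C = -6 (C = 2*(-3) = -6)
I = 36 (I = (-6)² = 36)
((7*0 - 2) + 1/(13 + 124))*b(I) = ((7*0 - 2) + 1/(13 + 124))*36² = ((0 - 2) + 1/137)*1296 = (-2 + 1/137)*1296 = -273/137*1296 = -353808/137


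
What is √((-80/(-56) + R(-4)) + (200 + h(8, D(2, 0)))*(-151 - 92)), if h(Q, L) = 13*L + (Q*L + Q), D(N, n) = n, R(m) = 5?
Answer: 3*I*√275149/7 ≈ 224.81*I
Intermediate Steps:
h(Q, L) = Q + 13*L + L*Q (h(Q, L) = 13*L + (L*Q + Q) = 13*L + (Q + L*Q) = Q + 13*L + L*Q)
√((-80/(-56) + R(-4)) + (200 + h(8, D(2, 0)))*(-151 - 92)) = √((-80/(-56) + 5) + (200 + (8 + 13*0 + 0*8))*(-151 - 92)) = √((-80*(-1/56) + 5) + (200 + (8 + 0 + 0))*(-243)) = √((10/7 + 5) + (200 + 8)*(-243)) = √(45/7 + 208*(-243)) = √(45/7 - 50544) = √(-353763/7) = 3*I*√275149/7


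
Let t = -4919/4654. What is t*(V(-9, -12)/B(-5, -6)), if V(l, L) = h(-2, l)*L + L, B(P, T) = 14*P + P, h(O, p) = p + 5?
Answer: 29514/58175 ≈ 0.50733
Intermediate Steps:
h(O, p) = 5 + p
B(P, T) = 15*P
V(l, L) = L + L*(5 + l) (V(l, L) = (5 + l)*L + L = L*(5 + l) + L = L + L*(5 + l))
t = -4919/4654 (t = -4919*1/4654 = -4919/4654 ≈ -1.0569)
t*(V(-9, -12)/B(-5, -6)) = -4919*(-12*(6 - 9))/(4654*(15*(-5))) = -4919*(-12*(-3))/(4654*(-75)) = -88542*(-1)/(2327*75) = -4919/4654*(-12/25) = 29514/58175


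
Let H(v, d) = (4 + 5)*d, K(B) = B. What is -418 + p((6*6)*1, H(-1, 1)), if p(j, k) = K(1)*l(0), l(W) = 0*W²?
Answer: -418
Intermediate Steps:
H(v, d) = 9*d
l(W) = 0
p(j, k) = 0 (p(j, k) = 1*0 = 0)
-418 + p((6*6)*1, H(-1, 1)) = -418 + 0 = -418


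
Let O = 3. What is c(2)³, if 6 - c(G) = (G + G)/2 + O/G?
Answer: 125/8 ≈ 15.625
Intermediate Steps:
c(G) = 6 - G - 3/G (c(G) = 6 - ((G + G)/2 + 3/G) = 6 - ((2*G)*(½) + 3/G) = 6 - (G + 3/G) = 6 + (-G - 3/G) = 6 - G - 3/G)
c(2)³ = (6 - 1*2 - 3/2)³ = (6 - 2 - 3*½)³ = (6 - 2 - 3/2)³ = (5/2)³ = 125/8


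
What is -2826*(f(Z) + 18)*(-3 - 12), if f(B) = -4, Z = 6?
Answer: 593460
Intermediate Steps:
-2826*(f(Z) + 18)*(-3 - 12) = -2826*(-4 + 18)*(-3 - 12) = -39564*(-15) = -2826*(-210) = 593460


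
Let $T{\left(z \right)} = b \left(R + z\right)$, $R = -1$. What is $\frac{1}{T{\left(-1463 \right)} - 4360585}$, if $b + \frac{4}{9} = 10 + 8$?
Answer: $- \frac{3}{13158859} \approx -2.2798 \cdot 10^{-7}$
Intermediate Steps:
$b = \frac{158}{9}$ ($b = - \frac{4}{9} + \left(10 + 8\right) = - \frac{4}{9} + 18 = \frac{158}{9} \approx 17.556$)
$T{\left(z \right)} = - \frac{158}{9} + \frac{158 z}{9}$ ($T{\left(z \right)} = \frac{158 \left(-1 + z\right)}{9} = - \frac{158}{9} + \frac{158 z}{9}$)
$\frac{1}{T{\left(-1463 \right)} - 4360585} = \frac{1}{\left(- \frac{158}{9} + \frac{158}{9} \left(-1463\right)\right) - 4360585} = \frac{1}{\left(- \frac{158}{9} - \frac{231154}{9}\right) - 4360585} = \frac{1}{- \frac{77104}{3} - 4360585} = \frac{1}{- \frac{13158859}{3}} = - \frac{3}{13158859}$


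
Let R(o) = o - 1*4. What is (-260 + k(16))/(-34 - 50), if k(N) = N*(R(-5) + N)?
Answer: 37/21 ≈ 1.7619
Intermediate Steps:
R(o) = -4 + o (R(o) = o - 4 = -4 + o)
k(N) = N*(-9 + N) (k(N) = N*((-4 - 5) + N) = N*(-9 + N))
(-260 + k(16))/(-34 - 50) = (-260 + 16*(-9 + 16))/(-34 - 50) = (-260 + 16*7)/(-84) = (-260 + 112)*(-1/84) = -148*(-1/84) = 37/21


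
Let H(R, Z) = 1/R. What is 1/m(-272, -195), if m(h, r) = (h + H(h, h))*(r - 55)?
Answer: 136/9248125 ≈ 1.4706e-5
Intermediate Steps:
m(h, r) = (-55 + r)*(h + 1/h) (m(h, r) = (h + 1/h)*(r - 55) = (h + 1/h)*(-55 + r) = (-55 + r)*(h + 1/h))
1/m(-272, -195) = 1/((-55 - 195 + (-272)²*(-55 - 195))/(-272)) = 1/(-(-55 - 195 + 73984*(-250))/272) = 1/(-(-55 - 195 - 18496000)/272) = 1/(-1/272*(-18496250)) = 1/(9248125/136) = 136/9248125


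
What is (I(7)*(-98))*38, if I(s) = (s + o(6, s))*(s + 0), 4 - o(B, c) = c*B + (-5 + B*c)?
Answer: 1772624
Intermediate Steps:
o(B, c) = 9 - 2*B*c (o(B, c) = 4 - (c*B + (-5 + B*c)) = 4 - (B*c + (-5 + B*c)) = 4 - (-5 + 2*B*c) = 4 + (5 - 2*B*c) = 9 - 2*B*c)
I(s) = s*(9 - 11*s) (I(s) = (s + (9 - 2*6*s))*(s + 0) = (s + (9 - 12*s))*s = (9 - 11*s)*s = s*(9 - 11*s))
(I(7)*(-98))*38 = ((7*(9 - 11*7))*(-98))*38 = ((7*(9 - 77))*(-98))*38 = ((7*(-68))*(-98))*38 = -476*(-98)*38 = 46648*38 = 1772624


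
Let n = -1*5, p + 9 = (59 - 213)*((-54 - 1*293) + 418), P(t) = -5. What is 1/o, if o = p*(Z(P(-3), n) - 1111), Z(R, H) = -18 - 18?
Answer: 1/12551621 ≈ 7.9671e-8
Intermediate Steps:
p = -10943 (p = -9 + (59 - 213)*((-54 - 1*293) + 418) = -9 - 154*((-54 - 293) + 418) = -9 - 154*(-347 + 418) = -9 - 154*71 = -9 - 10934 = -10943)
n = -5
Z(R, H) = -36
o = 12551621 (o = -10943*(-36 - 1111) = -10943*(-1147) = 12551621)
1/o = 1/12551621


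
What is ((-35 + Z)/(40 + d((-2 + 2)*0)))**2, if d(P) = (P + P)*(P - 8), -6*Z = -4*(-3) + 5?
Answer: 51529/57600 ≈ 0.89460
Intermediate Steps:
Z = -17/6 (Z = -(-4*(-3) + 5)/6 = -(12 + 5)/6 = -1/6*17 = -17/6 ≈ -2.8333)
d(P) = 2*P*(-8 + P) (d(P) = (2*P)*(-8 + P) = 2*P*(-8 + P))
((-35 + Z)/(40 + d((-2 + 2)*0)))**2 = ((-35 - 17/6)/(40 + 2*((-2 + 2)*0)*(-8 + (-2 + 2)*0)))**2 = (-227/(6*(40 + 2*(0*0)*(-8 + 0*0))))**2 = (-227/(6*(40 + 2*0*(-8 + 0))))**2 = (-227/(6*(40 + 2*0*(-8))))**2 = (-227/(6*(40 + 0)))**2 = (-227/6/40)**2 = (-227/6*1/40)**2 = (-227/240)**2 = 51529/57600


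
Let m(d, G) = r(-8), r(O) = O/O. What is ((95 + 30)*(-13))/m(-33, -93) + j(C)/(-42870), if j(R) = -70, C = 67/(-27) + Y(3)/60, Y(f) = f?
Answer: -6966368/4287 ≈ -1625.0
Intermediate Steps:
r(O) = 1
m(d, G) = 1
C = -1313/540 (C = 67/(-27) + 3/60 = 67*(-1/27) + 3*(1/60) = -67/27 + 1/20 = -1313/540 ≈ -2.4315)
((95 + 30)*(-13))/m(-33, -93) + j(C)/(-42870) = ((95 + 30)*(-13))/1 - 70/(-42870) = (125*(-13))*1 - 70*(-1/42870) = -1625*1 + 7/4287 = -1625 + 7/4287 = -6966368/4287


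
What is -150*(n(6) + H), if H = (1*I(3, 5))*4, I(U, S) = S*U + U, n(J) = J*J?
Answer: -16200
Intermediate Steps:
n(J) = J²
I(U, S) = U + S*U
H = 72 (H = (1*(3*(1 + 5)))*4 = (1*(3*6))*4 = (1*18)*4 = 18*4 = 72)
-150*(n(6) + H) = -150*(6² + 72) = -150*(36 + 72) = -150*108 = -16200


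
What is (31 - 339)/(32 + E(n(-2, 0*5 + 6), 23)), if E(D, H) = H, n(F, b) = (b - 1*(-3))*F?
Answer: -28/5 ≈ -5.6000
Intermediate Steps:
n(F, b) = F*(3 + b) (n(F, b) = (b + 3)*F = (3 + b)*F = F*(3 + b))
(31 - 339)/(32 + E(n(-2, 0*5 + 6), 23)) = (31 - 339)/(32 + 23) = -308/55 = -308*1/55 = -28/5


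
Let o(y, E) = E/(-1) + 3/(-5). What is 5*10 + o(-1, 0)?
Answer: 247/5 ≈ 49.400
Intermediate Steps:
o(y, E) = -⅗ - E (o(y, E) = E*(-1) + 3*(-⅕) = -E - ⅗ = -⅗ - E)
5*10 + o(-1, 0) = 5*10 + (-⅗ - 1*0) = 50 + (-⅗ + 0) = 50 - ⅗ = 247/5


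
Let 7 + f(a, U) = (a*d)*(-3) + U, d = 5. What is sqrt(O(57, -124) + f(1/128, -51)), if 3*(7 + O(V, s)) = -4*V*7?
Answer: I*sqrt(152862)/16 ≈ 24.436*I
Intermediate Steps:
O(V, s) = -7 - 28*V/3 (O(V, s) = -7 + (-4*V*7)/3 = -7 + (-28*V)/3 = -7 - 28*V/3)
f(a, U) = -7 + U - 15*a (f(a, U) = -7 + ((a*5)*(-3) + U) = -7 + ((5*a)*(-3) + U) = -7 + (-15*a + U) = -7 + (U - 15*a) = -7 + U - 15*a)
sqrt(O(57, -124) + f(1/128, -51)) = sqrt((-7 - 28/3*57) + (-7 - 51 - 15/128)) = sqrt((-7 - 532) + (-7 - 51 - 15*1/128)) = sqrt(-539 + (-7 - 51 - 15/128)) = sqrt(-539 - 7439/128) = sqrt(-76431/128) = I*sqrt(152862)/16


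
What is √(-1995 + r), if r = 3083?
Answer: 8*√17 ≈ 32.985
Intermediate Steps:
√(-1995 + r) = √(-1995 + 3083) = √1088 = 8*√17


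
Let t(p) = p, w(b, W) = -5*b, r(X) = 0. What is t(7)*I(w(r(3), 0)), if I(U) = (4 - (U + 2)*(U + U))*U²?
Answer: 0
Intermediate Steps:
I(U) = U²*(4 - 2*U*(2 + U)) (I(U) = (4 - (2 + U)*2*U)*U² = (4 - 2*U*(2 + U))*U² = U²*(4 - 2*U*(2 + U)))
t(7)*I(w(r(3), 0)) = 7*(2*(-5*0)²*(2 - (-5*0)² - (-10)*0)) = 7*(2*0²*(2 - 1*0² - 2*0)) = 7*(2*0*(2 - 1*0 + 0)) = 7*(2*0*(2 + 0 + 0)) = 7*(2*0*2) = 7*0 = 0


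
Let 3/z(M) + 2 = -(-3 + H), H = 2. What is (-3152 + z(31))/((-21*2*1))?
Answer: 3155/42 ≈ 75.119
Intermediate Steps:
z(M) = -3 (z(M) = 3/(-2 - (-3 + 2)) = 3/(-2 - 1*(-1)) = 3/(-2 + 1) = 3/(-1) = 3*(-1) = -3)
(-3152 + z(31))/((-21*2*1)) = (-3152 - 3)/((-21*2*1)) = -3155/((-42*1)) = -3155/(-42) = -3155*(-1/42) = 3155/42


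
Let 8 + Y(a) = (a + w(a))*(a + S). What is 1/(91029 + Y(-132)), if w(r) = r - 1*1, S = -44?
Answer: 1/137661 ≈ 7.2642e-6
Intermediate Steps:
w(r) = -1 + r (w(r) = r - 1 = -1 + r)
Y(a) = -8 + (-1 + 2*a)*(-44 + a) (Y(a) = -8 + (a + (-1 + a))*(a - 44) = -8 + (-1 + 2*a)*(-44 + a))
1/(91029 + Y(-132)) = 1/(91029 + (36 - 89*(-132) + 2*(-132)²)) = 1/(91029 + (36 + 11748 + 2*17424)) = 1/(91029 + (36 + 11748 + 34848)) = 1/(91029 + 46632) = 1/137661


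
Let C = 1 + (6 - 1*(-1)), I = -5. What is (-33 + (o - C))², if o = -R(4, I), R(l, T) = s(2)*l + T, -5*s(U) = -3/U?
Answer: 34596/25 ≈ 1383.8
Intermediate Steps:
s(U) = 3/(5*U) (s(U) = -(-3)/(5*U) = 3/(5*U))
R(l, T) = T + 3*l/10 (R(l, T) = ((⅗)/2)*l + T = ((⅗)*(½))*l + T = 3*l/10 + T = T + 3*l/10)
o = 19/5 (o = -(-5 + (3/10)*4) = -(-5 + 6/5) = -1*(-19/5) = 19/5 ≈ 3.8000)
C = 8 (C = 1 + (6 + 1) = 1 + 7 = 8)
(-33 + (o - C))² = (-33 + (19/5 - 1*8))² = (-33 + (19/5 - 8))² = (-33 - 21/5)² = (-186/5)² = 34596/25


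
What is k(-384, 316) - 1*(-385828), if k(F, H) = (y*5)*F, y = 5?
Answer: 376228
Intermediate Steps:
k(F, H) = 25*F (k(F, H) = (5*5)*F = 25*F)
k(-384, 316) - 1*(-385828) = 25*(-384) - 1*(-385828) = -9600 + 385828 = 376228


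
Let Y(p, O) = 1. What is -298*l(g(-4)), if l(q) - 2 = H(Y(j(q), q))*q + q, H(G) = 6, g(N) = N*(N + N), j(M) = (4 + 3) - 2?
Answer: -67348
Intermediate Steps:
j(M) = 5 (j(M) = 7 - 2 = 5)
g(N) = 2*N² (g(N) = N*(2*N) = 2*N²)
l(q) = 2 + 7*q (l(q) = 2 + (6*q + q) = 2 + 7*q)
-298*l(g(-4)) = -298*(2 + 7*(2*(-4)²)) = -298*(2 + 7*(2*16)) = -298*(2 + 7*32) = -298*(2 + 224) = -298*226 = -67348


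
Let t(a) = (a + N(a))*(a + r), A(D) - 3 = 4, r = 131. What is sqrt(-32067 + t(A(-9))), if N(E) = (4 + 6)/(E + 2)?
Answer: I*sqrt(278529)/3 ≈ 175.92*I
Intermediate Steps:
A(D) = 7 (A(D) = 3 + 4 = 7)
N(E) = 10/(2 + E)
t(a) = (131 + a)*(a + 10/(2 + a)) (t(a) = (a + 10/(2 + a))*(a + 131) = (a + 10/(2 + a))*(131 + a) = (131 + a)*(a + 10/(2 + a)))
sqrt(-32067 + t(A(-9))) = sqrt(-32067 + (1310 + 10*7 + 7*(2 + 7)*(131 + 7))/(2 + 7)) = sqrt(-32067 + (1310 + 70 + 7*9*138)/9) = sqrt(-32067 + (1310 + 70 + 8694)/9) = sqrt(-32067 + (1/9)*10074) = sqrt(-32067 + 3358/3) = sqrt(-92843/3) = I*sqrt(278529)/3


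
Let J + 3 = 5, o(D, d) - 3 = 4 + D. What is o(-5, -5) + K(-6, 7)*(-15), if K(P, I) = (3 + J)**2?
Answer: -373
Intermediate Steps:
o(D, d) = 7 + D (o(D, d) = 3 + (4 + D) = 7 + D)
J = 2 (J = -3 + 5 = 2)
K(P, I) = 25 (K(P, I) = (3 + 2)**2 = 5**2 = 25)
o(-5, -5) + K(-6, 7)*(-15) = (7 - 5) + 25*(-15) = 2 - 375 = -373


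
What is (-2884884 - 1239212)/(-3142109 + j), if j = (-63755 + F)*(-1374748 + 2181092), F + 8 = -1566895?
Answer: 4124096/1314874436461 ≈ 3.1365e-6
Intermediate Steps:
F = -1566903 (F = -8 - 1566895 = -1566903)
j = -1314871294352 (j = (-63755 - 1566903)*(-1374748 + 2181092) = -1630658*806344 = -1314871294352)
(-2884884 - 1239212)/(-3142109 + j) = (-2884884 - 1239212)/(-3142109 - 1314871294352) = -4124096/(-1314874436461) = -4124096*(-1/1314874436461) = 4124096/1314874436461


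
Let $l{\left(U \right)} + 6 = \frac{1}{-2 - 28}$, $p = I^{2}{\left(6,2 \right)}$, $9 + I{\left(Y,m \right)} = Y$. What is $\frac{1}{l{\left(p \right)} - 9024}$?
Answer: $- \frac{30}{270901} \approx -0.00011074$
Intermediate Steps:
$I{\left(Y,m \right)} = -9 + Y$
$p = 9$ ($p = \left(-9 + 6\right)^{2} = \left(-3\right)^{2} = 9$)
$l{\left(U \right)} = - \frac{181}{30}$ ($l{\left(U \right)} = -6 + \frac{1}{-2 - 28} = -6 + \frac{1}{-30} = -6 - \frac{1}{30} = - \frac{181}{30}$)
$\frac{1}{l{\left(p \right)} - 9024} = \frac{1}{- \frac{181}{30} - 9024} = \frac{1}{- \frac{270901}{30}} = - \frac{30}{270901}$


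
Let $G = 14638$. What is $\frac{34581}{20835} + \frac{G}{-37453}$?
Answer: $\frac{25389217}{20008545} \approx 1.2689$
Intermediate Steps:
$\frac{34581}{20835} + \frac{G}{-37453} = \frac{34581}{20835} + \frac{14638}{-37453} = 34581 \cdot \frac{1}{20835} + 14638 \left(- \frac{1}{37453}\right) = \frac{11527}{6945} - \frac{1126}{2881} = \frac{25389217}{20008545}$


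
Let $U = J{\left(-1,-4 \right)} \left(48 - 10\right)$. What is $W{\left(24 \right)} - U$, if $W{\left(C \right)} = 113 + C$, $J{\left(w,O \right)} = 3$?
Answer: $23$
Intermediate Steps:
$U = 114$ ($U = 3 \left(48 - 10\right) = 3 \cdot 38 = 114$)
$W{\left(24 \right)} - U = \left(113 + 24\right) - 114 = 137 - 114 = 23$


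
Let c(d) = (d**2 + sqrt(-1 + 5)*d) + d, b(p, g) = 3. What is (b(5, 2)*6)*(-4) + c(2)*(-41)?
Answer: -482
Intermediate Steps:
c(d) = d**2 + 3*d (c(d) = (d**2 + sqrt(4)*d) + d = (d**2 + 2*d) + d = d**2 + 3*d)
(b(5, 2)*6)*(-4) + c(2)*(-41) = (3*6)*(-4) + (2*(3 + 2))*(-41) = 18*(-4) + (2*5)*(-41) = -72 + 10*(-41) = -72 - 410 = -482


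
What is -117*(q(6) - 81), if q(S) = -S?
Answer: 10179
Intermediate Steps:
-117*(q(6) - 81) = -117*(-1*6 - 81) = -117*(-6 - 81) = -117*(-87) = 10179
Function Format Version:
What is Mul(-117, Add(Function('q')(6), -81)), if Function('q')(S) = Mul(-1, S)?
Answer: 10179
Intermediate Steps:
Mul(-117, Add(Function('q')(6), -81)) = Mul(-117, Add(Mul(-1, 6), -81)) = Mul(-117, Add(-6, -81)) = Mul(-117, -87) = 10179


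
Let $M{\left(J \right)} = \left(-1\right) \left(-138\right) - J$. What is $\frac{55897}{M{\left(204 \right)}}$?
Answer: $- \frac{55897}{66} \approx -846.92$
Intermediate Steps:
$M{\left(J \right)} = 138 - J$
$\frac{55897}{M{\left(204 \right)}} = \frac{55897}{138 - 204} = \frac{55897}{-66} = 55897 \left(- \frac{1}{66}\right) = - \frac{55897}{66}$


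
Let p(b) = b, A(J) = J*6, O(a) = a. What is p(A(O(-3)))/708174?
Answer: -1/39343 ≈ -2.5417e-5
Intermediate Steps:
A(J) = 6*J
p(A(O(-3)))/708174 = (6*(-3))/708174 = -18*1/708174 = -1/39343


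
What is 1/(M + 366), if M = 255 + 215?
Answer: 1/836 ≈ 0.0011962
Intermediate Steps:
M = 470
1/(M + 366) = 1/(470 + 366) = 1/836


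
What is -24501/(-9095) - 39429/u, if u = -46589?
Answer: 1500083844/423726955 ≈ 3.5402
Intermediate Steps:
-24501/(-9095) - 39429/u = -24501/(-9095) - 39429/(-46589) = -24501*(-1/9095) - 39429*(-1/46589) = 24501/9095 + 39429/46589 = 1500083844/423726955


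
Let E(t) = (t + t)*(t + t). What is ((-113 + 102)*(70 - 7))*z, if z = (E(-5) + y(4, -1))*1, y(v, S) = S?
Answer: -68607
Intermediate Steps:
E(t) = 4*t² (E(t) = (2*t)*(2*t) = 4*t²)
z = 99 (z = (4*(-5)² - 1)*1 = (4*25 - 1)*1 = (100 - 1)*1 = 99*1 = 99)
((-113 + 102)*(70 - 7))*z = ((-113 + 102)*(70 - 7))*99 = -11*63*99 = -693*99 = -68607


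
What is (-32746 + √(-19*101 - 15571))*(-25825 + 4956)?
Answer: 683376274 - 20869*I*√17490 ≈ 6.8338e+8 - 2.7599e+6*I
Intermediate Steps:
(-32746 + √(-19*101 - 15571))*(-25825 + 4956) = (-32746 + √(-1919 - 15571))*(-20869) = (-32746 + √(-17490))*(-20869) = (-32746 + I*√17490)*(-20869) = 683376274 - 20869*I*√17490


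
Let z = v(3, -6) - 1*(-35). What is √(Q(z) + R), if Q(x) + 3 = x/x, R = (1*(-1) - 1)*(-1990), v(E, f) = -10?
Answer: 3*√442 ≈ 63.071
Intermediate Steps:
R = 3980 (R = (-1 - 1)*(-1990) = -2*(-1990) = 3980)
z = 25 (z = -10 - 1*(-35) = -10 + 35 = 25)
Q(x) = -2 (Q(x) = -3 + x/x = -3 + 1 = -2)
√(Q(z) + R) = √(-2 + 3980) = √3978 = 3*√442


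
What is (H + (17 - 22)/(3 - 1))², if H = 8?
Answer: 121/4 ≈ 30.250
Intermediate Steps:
(H + (17 - 22)/(3 - 1))² = (8 + (17 - 22)/(3 - 1))² = (8 - 5/2)² = (11/2)² = 121/4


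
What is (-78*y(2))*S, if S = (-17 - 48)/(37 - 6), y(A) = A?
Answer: 10140/31 ≈ 327.10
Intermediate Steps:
S = -65/31 ≈ -2.0968
(-78*y(2))*S = -78*2*(-65/31) = -156*(-65/31) = 10140/31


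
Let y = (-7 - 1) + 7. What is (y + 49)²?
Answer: 2304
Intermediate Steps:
y = -1 (y = -8 + 7 = -1)
(y + 49)² = (-1 + 49)² = 48² = 2304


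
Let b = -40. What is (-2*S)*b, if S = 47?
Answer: 3760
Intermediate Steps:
(-2*S)*b = -2*47*(-40) = -94*(-40) = 3760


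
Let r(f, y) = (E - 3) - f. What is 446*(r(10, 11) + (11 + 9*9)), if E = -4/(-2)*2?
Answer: 37018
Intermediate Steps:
E = 4 (E = -4*(-½)*2 = 2*2 = 4)
r(f, y) = 1 - f (r(f, y) = (4 - 3) - f = 1 - f)
446*(r(10, 11) + (11 + 9*9)) = 446*((1 - 1*10) + (11 + 9*9)) = 446*((1 - 10) + (11 + 81)) = 446*(-9 + 92) = 446*83 = 37018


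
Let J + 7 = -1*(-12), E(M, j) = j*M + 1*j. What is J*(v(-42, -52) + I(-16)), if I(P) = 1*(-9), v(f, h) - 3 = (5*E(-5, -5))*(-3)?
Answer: -1530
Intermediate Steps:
E(M, j) = j + M*j (E(M, j) = M*j + j = j + M*j)
v(f, h) = -297 (v(f, h) = 3 + (5*(-5*(1 - 5)))*(-3) = 3 + (5*(-5*(-4)))*(-3) = 3 + (5*20)*(-3) = 3 + 100*(-3) = 3 - 300 = -297)
I(P) = -9
J = 5 (J = -7 - 1*(-12) = -7 + 12 = 5)
J*(v(-42, -52) + I(-16)) = 5*(-297 - 9) = 5*(-306) = -1530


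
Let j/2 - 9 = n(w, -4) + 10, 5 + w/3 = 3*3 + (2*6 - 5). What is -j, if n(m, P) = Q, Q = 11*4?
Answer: -126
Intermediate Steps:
w = 33 (w = -15 + 3*(3*3 + (2*6 - 5)) = -15 + 3*(9 + (12 - 5)) = -15 + 3*(9 + 7) = -15 + 3*16 = -15 + 48 = 33)
Q = 44
n(m, P) = 44
j = 126 (j = 18 + 2*(44 + 10) = 18 + 2*54 = 18 + 108 = 126)
-j = -1*126 = -126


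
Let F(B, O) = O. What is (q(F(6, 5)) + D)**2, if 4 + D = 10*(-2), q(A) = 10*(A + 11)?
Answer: 18496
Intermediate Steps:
q(A) = 110 + 10*A (q(A) = 10*(11 + A) = 110 + 10*A)
D = -24 (D = -4 + 10*(-2) = -4 - 20 = -24)
(q(F(6, 5)) + D)**2 = ((110 + 10*5) - 24)**2 = ((110 + 50) - 24)**2 = (160 - 24)**2 = 136**2 = 18496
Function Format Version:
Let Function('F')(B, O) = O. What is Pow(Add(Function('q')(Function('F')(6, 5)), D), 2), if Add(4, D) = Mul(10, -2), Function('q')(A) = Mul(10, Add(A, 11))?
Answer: 18496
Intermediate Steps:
Function('q')(A) = Add(110, Mul(10, A)) (Function('q')(A) = Mul(10, Add(11, A)) = Add(110, Mul(10, A)))
D = -24 (D = Add(-4, Mul(10, -2)) = Add(-4, -20) = -24)
Pow(Add(Function('q')(Function('F')(6, 5)), D), 2) = Pow(Add(Add(110, Mul(10, 5)), -24), 2) = Pow(Add(Add(110, 50), -24), 2) = Pow(Add(160, -24), 2) = Pow(136, 2) = 18496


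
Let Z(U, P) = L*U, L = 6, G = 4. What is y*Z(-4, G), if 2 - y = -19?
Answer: -504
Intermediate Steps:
y = 21 (y = 2 - 1*(-19) = 2 + 19 = 21)
Z(U, P) = 6*U
y*Z(-4, G) = 21*(6*(-4)) = 21*(-24) = -504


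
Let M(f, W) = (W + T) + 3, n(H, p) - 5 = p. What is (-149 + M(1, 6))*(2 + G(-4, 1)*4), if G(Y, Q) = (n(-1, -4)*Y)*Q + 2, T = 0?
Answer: 840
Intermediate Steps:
n(H, p) = 5 + p
G(Y, Q) = 2 + Q*Y (G(Y, Q) = ((5 - 4)*Y)*Q + 2 = (1*Y)*Q + 2 = Y*Q + 2 = Q*Y + 2 = 2 + Q*Y)
M(f, W) = 3 + W (M(f, W) = (W + 0) + 3 = W + 3 = 3 + W)
(-149 + M(1, 6))*(2 + G(-4, 1)*4) = (-149 + (3 + 6))*(2 + (2 + 1*(-4))*4) = (-149 + 9)*(2 + (2 - 4)*4) = -140*(2 - 2*4) = -140*(2 - 8) = -140*(-6) = 840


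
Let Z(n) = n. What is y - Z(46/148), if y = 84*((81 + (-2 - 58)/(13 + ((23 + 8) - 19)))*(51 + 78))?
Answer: 315132437/370 ≈ 8.5171e+5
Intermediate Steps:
y = 4258548/5 (y = 84*((81 - 60/(13 + (31 - 19)))*129) = 84*((81 - 60/(13 + 12))*129) = 84*((81 - 60/25)*129) = 84*((81 - 60*1/25)*129) = 84*((81 - 12/5)*129) = 84*((393/5)*129) = 84*(50697/5) = 4258548/5 ≈ 8.5171e+5)
y - Z(46/148) = 4258548/5 - 46/148 = 4258548/5 - 1*23/74 = 4258548/5 - 23/74 = 315132437/370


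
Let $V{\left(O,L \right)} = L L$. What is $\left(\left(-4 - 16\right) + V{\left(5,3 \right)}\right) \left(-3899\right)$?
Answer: $42889$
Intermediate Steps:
$V{\left(O,L \right)} = L^{2}$
$\left(\left(-4 - 16\right) + V{\left(5,3 \right)}\right) \left(-3899\right) = \left(\left(-4 - 16\right) + 3^{2}\right) \left(-3899\right) = \left(\left(-4 - 16\right) + 9\right) \left(-3899\right) = \left(-20 + 9\right) \left(-3899\right) = \left(-11\right) \left(-3899\right) = 42889$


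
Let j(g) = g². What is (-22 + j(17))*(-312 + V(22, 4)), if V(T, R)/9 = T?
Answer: -30438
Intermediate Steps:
V(T, R) = 9*T
(-22 + j(17))*(-312 + V(22, 4)) = (-22 + 17²)*(-312 + 9*22) = (-22 + 289)*(-312 + 198) = 267*(-114) = -30438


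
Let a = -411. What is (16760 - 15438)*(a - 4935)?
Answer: -7067412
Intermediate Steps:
(16760 - 15438)*(a - 4935) = (16760 - 15438)*(-411 - 4935) = 1322*(-5346) = -7067412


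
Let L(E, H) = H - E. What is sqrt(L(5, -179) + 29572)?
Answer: 2*sqrt(7347) ≈ 171.43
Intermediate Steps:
sqrt(L(5, -179) + 29572) = sqrt((-179 - 1*5) + 29572) = sqrt((-179 - 5) + 29572) = sqrt(-184 + 29572) = sqrt(29388) = 2*sqrt(7347)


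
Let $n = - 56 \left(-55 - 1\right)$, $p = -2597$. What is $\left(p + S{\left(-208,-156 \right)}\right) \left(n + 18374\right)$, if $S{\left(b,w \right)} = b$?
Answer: $-60335550$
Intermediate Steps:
$n = 3136$ ($n = \left(-56\right) \left(-56\right) = 3136$)
$\left(p + S{\left(-208,-156 \right)}\right) \left(n + 18374\right) = \left(-2597 - 208\right) \left(3136 + 18374\right) = \left(-2805\right) 21510 = -60335550$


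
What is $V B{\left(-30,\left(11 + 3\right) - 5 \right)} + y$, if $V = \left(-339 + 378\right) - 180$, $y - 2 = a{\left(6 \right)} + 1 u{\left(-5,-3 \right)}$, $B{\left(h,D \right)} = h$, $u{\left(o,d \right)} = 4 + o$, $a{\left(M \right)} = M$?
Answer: $4237$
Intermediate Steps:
$y = 7$ ($y = 2 + \left(6 + 1 \left(4 - 5\right)\right) = 2 + \left(6 + 1 \left(-1\right)\right) = 2 + \left(6 - 1\right) = 2 + 5 = 7$)
$V = -141$ ($V = 39 - 180 = -141$)
$V B{\left(-30,\left(11 + 3\right) - 5 \right)} + y = \left(-141\right) \left(-30\right) + 7 = 4230 + 7 = 4237$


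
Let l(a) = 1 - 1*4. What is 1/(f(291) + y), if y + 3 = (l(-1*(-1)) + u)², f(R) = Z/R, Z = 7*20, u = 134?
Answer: 291/4993118 ≈ 5.8280e-5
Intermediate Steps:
Z = 140
l(a) = -3 (l(a) = 1 - 4 = -3)
f(R) = 140/R
y = 17158 (y = -3 + (-3 + 134)² = -3 + 131² = -3 + 17161 = 17158)
1/(f(291) + y) = 1/(140/291 + 17158) = 1/(4993118/291) = 291/4993118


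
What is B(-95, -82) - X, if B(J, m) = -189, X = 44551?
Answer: -44740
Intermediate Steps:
B(-95, -82) - X = -189 - 1*44551 = -189 - 44551 = -44740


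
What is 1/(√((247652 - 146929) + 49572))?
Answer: √150295/150295 ≈ 0.0025795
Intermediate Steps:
1/(√((247652 - 146929) + 49572)) = 1/(√(100723 + 49572)) = 1/(√150295) = √150295/150295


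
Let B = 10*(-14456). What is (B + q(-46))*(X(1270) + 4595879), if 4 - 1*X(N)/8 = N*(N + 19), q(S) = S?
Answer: 1229198575374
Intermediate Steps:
B = -144560
X(N) = 32 - 8*N*(19 + N) (X(N) = 32 - 8*N*(N + 19) = 32 - 8*N*(19 + N))
(B + q(-46))*(X(1270) + 4595879) = (-144560 - 46)*((32 - 152*1270 - 8*1270**2) + 4595879) = -144606*((32 - 193040 - 8*1612900) + 4595879) = -144606*((32 - 193040 - 12903200) + 4595879) = -144606*(-13096208 + 4595879) = -144606*(-8500329) = 1229198575374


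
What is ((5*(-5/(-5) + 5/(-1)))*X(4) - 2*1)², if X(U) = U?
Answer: 6724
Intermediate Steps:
((5*(-5/(-5) + 5/(-1)))*X(4) - 2*1)² = ((5*(-5/(-5) + 5/(-1)))*4 - 2*1)² = ((5*(-5*(-⅕) + 5*(-1)))*4 - 2)² = ((5*(1 - 5))*4 - 2)² = ((5*(-4))*4 - 2)² = (-20*4 - 2)² = (-80 - 2)² = (-82)² = 6724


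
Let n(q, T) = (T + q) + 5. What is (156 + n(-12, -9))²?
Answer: 19600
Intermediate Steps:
n(q, T) = 5 + T + q
(156 + n(-12, -9))² = (156 + (5 - 9 - 12))² = (156 - 16)² = 140² = 19600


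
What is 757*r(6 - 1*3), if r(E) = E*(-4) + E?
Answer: -6813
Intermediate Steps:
r(E) = -3*E (r(E) = -4*E + E = -3*E)
757*r(6 - 1*3) = 757*(-3*(6 - 1*3)) = 757*(-3*(6 - 3)) = 757*(-3*3) = 757*(-9) = -6813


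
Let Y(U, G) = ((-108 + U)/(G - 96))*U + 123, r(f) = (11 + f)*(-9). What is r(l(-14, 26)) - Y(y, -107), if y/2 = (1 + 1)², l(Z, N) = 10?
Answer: -64136/203 ≈ -315.94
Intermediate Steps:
r(f) = -99 - 9*f
y = 8 (y = 2*(1 + 1)² = 2*2² = 2*4 = 8)
Y(U, G) = 123 + U*(-108 + U)/(-96 + G) (Y(U, G) = ((-108 + U)/(-96 + G))*U + 123 = U*(-108 + U)/(-96 + G) + 123 = 123 + U*(-108 + U)/(-96 + G))
r(l(-14, 26)) - Y(y, -107) = (-99 - 9*10) - (-11808 + 8² - 108*8 + 123*(-107))/(-96 - 107) = (-99 - 90) - (-11808 + 64 - 864 - 13161)/(-203) = -189 - (-1)*(-25769)/203 = -189 - 1*25769/203 = -189 - 25769/203 = -64136/203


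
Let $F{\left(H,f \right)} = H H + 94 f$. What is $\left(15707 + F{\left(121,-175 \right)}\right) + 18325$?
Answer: $32223$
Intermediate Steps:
$F{\left(H,f \right)} = H^{2} + 94 f$
$\left(15707 + F{\left(121,-175 \right)}\right) + 18325 = \left(15707 + \left(121^{2} + 94 \left(-175\right)\right)\right) + 18325 = \left(15707 + \left(14641 - 16450\right)\right) + 18325 = \left(15707 - 1809\right) + 18325 = 13898 + 18325 = 32223$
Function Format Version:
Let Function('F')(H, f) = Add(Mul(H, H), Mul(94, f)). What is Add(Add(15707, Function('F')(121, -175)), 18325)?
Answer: 32223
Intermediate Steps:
Function('F')(H, f) = Add(Pow(H, 2), Mul(94, f))
Add(Add(15707, Function('F')(121, -175)), 18325) = Add(Add(15707, Add(Pow(121, 2), Mul(94, -175))), 18325) = Add(Add(15707, Add(14641, -16450)), 18325) = Add(Add(15707, -1809), 18325) = Add(13898, 18325) = 32223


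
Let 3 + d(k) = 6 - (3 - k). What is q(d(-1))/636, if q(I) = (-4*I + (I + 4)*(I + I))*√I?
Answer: -I/318 ≈ -0.0031447*I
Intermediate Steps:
d(k) = k (d(k) = -3 + (6 - (3 - k)) = -3 + (6 + (-3 + k)) = -3 + (3 + k) = k)
q(I) = √I*(-4*I + 2*I*(4 + I)) (q(I) = (-4*I + (4 + I)*(2*I))*√I = (-4*I + 2*I*(4 + I))*√I = √I*(-4*I + 2*I*(4 + I)))
q(d(-1))/636 = (2*(-1)^(3/2)*(2 - 1))/636 = (2*(-I)*1)*(1/636) = -2*I*(1/636) = -I/318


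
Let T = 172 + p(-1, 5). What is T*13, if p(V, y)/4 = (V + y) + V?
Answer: 2392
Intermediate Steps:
p(V, y) = 4*y + 8*V (p(V, y) = 4*((V + y) + V) = 4*(y + 2*V) = 4*y + 8*V)
T = 184 (T = 172 + (4*5 + 8*(-1)) = 172 + (20 - 8) = 172 + 12 = 184)
T*13 = 184*13 = 2392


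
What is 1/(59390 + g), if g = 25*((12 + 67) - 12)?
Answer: 1/61065 ≈ 1.6376e-5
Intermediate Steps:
g = 1675 (g = 25*(79 - 12) = 25*67 = 1675)
1/(59390 + g) = 1/(59390 + 1675) = 1/61065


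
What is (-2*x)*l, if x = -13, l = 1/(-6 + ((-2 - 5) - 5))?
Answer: -13/9 ≈ -1.4444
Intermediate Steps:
l = -1/18 (l = 1/(-6 + (-7 - 5)) = 1/(-6 - 12) = 1/(-18) = -1/18 ≈ -0.055556)
(-2*x)*l = -2*(-13)*(-1/18) = 26*(-1/18) = -13/9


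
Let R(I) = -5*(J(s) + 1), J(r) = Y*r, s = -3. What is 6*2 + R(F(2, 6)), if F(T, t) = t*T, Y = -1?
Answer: -8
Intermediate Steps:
F(T, t) = T*t
J(r) = -r
R(I) = -20 (R(I) = -5*(-1*(-3) + 1) = -5*(3 + 1) = -5*4 = -20)
6*2 + R(F(2, 6)) = 6*2 - 20 = 12 - 20 = -8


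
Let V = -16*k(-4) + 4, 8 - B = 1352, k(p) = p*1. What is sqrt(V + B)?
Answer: 2*I*sqrt(319) ≈ 35.721*I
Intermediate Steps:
k(p) = p
B = -1344 (B = 8 - 1*1352 = 8 - 1352 = -1344)
V = 68 (V = -16*(-4) + 4 = 64 + 4 = 68)
sqrt(V + B) = sqrt(68 - 1344) = sqrt(-1276) = 2*I*sqrt(319)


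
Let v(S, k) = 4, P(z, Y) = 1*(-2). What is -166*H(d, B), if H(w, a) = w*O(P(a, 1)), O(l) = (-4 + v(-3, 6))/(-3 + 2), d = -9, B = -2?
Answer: 0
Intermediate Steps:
P(z, Y) = -2
O(l) = 0 (O(l) = (-4 + 4)/(-3 + 2) = 0/(-1) = 0*(-1) = 0)
H(w, a) = 0 (H(w, a) = w*0 = 0)
-166*H(d, B) = -166*0 = 0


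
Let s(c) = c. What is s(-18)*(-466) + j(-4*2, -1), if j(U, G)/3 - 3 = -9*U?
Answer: 8613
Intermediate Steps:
j(U, G) = 9 - 27*U (j(U, G) = 9 + 3*(-9*U) = 9 - 27*U)
s(-18)*(-466) + j(-4*2, -1) = -18*(-466) + (9 - (-108)*2) = 8388 + (9 - 27*(-8)) = 8388 + (9 + 216) = 8388 + 225 = 8613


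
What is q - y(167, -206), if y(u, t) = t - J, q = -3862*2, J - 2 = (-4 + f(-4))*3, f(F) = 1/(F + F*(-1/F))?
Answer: -37643/5 ≈ -7528.6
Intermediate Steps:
f(F) = 1/(-1 + F) (f(F) = 1/(F - 1) = 1/(-1 + F))
J = -53/5 (J = 2 + (-4 + 1/(-1 - 4))*3 = 2 + (-4 + 1/(-5))*3 = 2 + (-4 - ⅕)*3 = 2 - 21/5*3 = 2 - 63/5 = -53/5 ≈ -10.600)
q = -7724
y(u, t) = 53/5 + t (y(u, t) = t - 1*(-53/5) = t + 53/5 = 53/5 + t)
q - y(167, -206) = -7724 - (53/5 - 206) = -7724 - 1*(-977/5) = -7724 + 977/5 = -37643/5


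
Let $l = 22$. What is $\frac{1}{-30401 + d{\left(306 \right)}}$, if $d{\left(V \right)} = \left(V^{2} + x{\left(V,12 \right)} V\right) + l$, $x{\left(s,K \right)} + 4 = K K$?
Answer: $\frac{1}{106097} \approx 9.4253 \cdot 10^{-6}$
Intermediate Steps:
$x{\left(s,K \right)} = -4 + K^{2}$ ($x{\left(s,K \right)} = -4 + K K = -4 + K^{2}$)
$d{\left(V \right)} = 22 + V^{2} + 140 V$ ($d{\left(V \right)} = \left(V^{2} + \left(-4 + 12^{2}\right) V\right) + 22 = \left(V^{2} + \left(-4 + 144\right) V\right) + 22 = \left(V^{2} + 140 V\right) + 22 = 22 + V^{2} + 140 V$)
$\frac{1}{-30401 + d{\left(306 \right)}} = \frac{1}{-30401 + \left(22 + 306^{2} + 140 \cdot 306\right)} = \frac{1}{-30401 + \left(22 + 93636 + 42840\right)} = \frac{1}{-30401 + 136498} = \frac{1}{106097}$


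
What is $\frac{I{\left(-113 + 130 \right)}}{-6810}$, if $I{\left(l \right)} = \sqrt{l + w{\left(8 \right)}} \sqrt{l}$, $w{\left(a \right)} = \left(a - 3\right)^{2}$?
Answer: $- \frac{\sqrt{714}}{6810} \approx -0.0039238$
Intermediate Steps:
$w{\left(a \right)} = \left(-3 + a\right)^{2}$
$I{\left(l \right)} = \sqrt{l} \sqrt{25 + l}$ ($I{\left(l \right)} = \sqrt{l + \left(-3 + 8\right)^{2}} \sqrt{l} = \sqrt{l + 5^{2}} \sqrt{l} = \sqrt{l + 25} \sqrt{l} = \sqrt{25 + l} \sqrt{l} = \sqrt{l} \sqrt{25 + l}$)
$\frac{I{\left(-113 + 130 \right)}}{-6810} = \frac{\sqrt{-113 + 130} \sqrt{25 + \left(-113 + 130\right)}}{-6810} = \sqrt{17} \sqrt{25 + 17} \left(- \frac{1}{6810}\right) = \sqrt{17} \sqrt{42} \left(- \frac{1}{6810}\right) = \sqrt{714} \left(- \frac{1}{6810}\right) = - \frac{\sqrt{714}}{6810}$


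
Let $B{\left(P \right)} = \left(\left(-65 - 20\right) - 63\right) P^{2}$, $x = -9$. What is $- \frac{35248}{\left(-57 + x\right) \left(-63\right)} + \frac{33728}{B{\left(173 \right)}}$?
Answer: $- \frac{19533871880}{2302228467} \approx -8.4848$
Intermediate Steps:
$B{\left(P \right)} = - 148 P^{2}$ ($B{\left(P \right)} = \left(-85 - 63\right) P^{2} = - 148 P^{2}$)
$- \frac{35248}{\left(-57 + x\right) \left(-63\right)} + \frac{33728}{B{\left(173 \right)}} = - \frac{35248}{\left(-57 - 9\right) \left(-63\right)} + \frac{33728}{\left(-148\right) 173^{2}} = - \frac{35248}{\left(-66\right) \left(-63\right)} + \frac{33728}{\left(-148\right) 29929} = - \frac{35248}{4158} + \frac{33728}{-4429492} = \left(-35248\right) \frac{1}{4158} + 33728 \left(- \frac{1}{4429492}\right) = - \frac{17624}{2079} - \frac{8432}{1107373} = - \frac{19533871880}{2302228467}$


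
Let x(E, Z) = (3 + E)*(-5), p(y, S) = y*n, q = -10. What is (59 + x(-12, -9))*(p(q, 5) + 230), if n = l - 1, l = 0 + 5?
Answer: 19760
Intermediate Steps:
l = 5
n = 4 (n = 5 - 1 = 4)
p(y, S) = 4*y (p(y, S) = y*4 = 4*y)
x(E, Z) = -15 - 5*E
(59 + x(-12, -9))*(p(q, 5) + 230) = (59 + (-15 - 5*(-12)))*(4*(-10) + 230) = (59 + (-15 + 60))*(-40 + 230) = (59 + 45)*190 = 104*190 = 19760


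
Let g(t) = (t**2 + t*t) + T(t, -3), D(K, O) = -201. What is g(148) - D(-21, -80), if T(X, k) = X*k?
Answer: 43565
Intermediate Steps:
g(t) = -3*t + 2*t**2 (g(t) = (t**2 + t*t) + t*(-3) = (t**2 + t**2) - 3*t = 2*t**2 - 3*t = -3*t + 2*t**2)
g(148) - D(-21, -80) = 148*(-3 + 2*148) - 1*(-201) = 148*(-3 + 296) + 201 = 148*293 + 201 = 43364 + 201 = 43565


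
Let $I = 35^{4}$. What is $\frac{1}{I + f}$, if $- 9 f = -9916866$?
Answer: $\frac{1}{2602499} \approx 3.8425 \cdot 10^{-7}$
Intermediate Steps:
$f = 1101874$ ($f = \left(- \frac{1}{9}\right) \left(-9916866\right) = 1101874$)
$I = 1500625$
$\frac{1}{I + f} = \frac{1}{1500625 + 1101874} = \frac{1}{2602499}$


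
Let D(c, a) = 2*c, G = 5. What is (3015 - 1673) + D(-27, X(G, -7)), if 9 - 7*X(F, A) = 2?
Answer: 1288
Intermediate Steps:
X(F, A) = 1 (X(F, A) = 9/7 - ⅐*2 = 9/7 - 2/7 = 1)
(3015 - 1673) + D(-27, X(G, -7)) = (3015 - 1673) + 2*(-27) = 1342 - 54 = 1288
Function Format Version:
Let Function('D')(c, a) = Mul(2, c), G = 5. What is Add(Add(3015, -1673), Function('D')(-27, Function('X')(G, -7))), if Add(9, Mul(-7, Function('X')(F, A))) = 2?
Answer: 1288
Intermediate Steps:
Function('X')(F, A) = 1 (Function('X')(F, A) = Add(Rational(9, 7), Mul(Rational(-1, 7), 2)) = Add(Rational(9, 7), Rational(-2, 7)) = 1)
Add(Add(3015, -1673), Function('D')(-27, Function('X')(G, -7))) = Add(Add(3015, -1673), Mul(2, -27)) = Add(1342, -54) = 1288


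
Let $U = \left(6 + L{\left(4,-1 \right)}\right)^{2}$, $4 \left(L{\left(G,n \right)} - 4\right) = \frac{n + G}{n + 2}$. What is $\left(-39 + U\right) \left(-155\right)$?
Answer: $- \frac{189875}{16} \approx -11867.0$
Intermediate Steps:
$L{\left(G,n \right)} = 4 + \frac{G + n}{4 \left(2 + n\right)}$ ($L{\left(G,n \right)} = 4 + \frac{\left(n + G\right) \frac{1}{n + 2}}{4} = 4 + \frac{\left(G + n\right) \frac{1}{2 + n}}{4} = 4 + \frac{\frac{1}{2 + n} \left(G + n\right)}{4} = 4 + \frac{G + n}{4 \left(2 + n\right)}$)
$U = \frac{1849}{16}$ ($U = \left(6 + \frac{32 + 4 + 17 \left(-1\right)}{4 \left(2 - 1\right)}\right)^{2} = \left(6 + \frac{32 + 4 - 17}{4 \cdot 1}\right)^{2} = \left(6 + \frac{1}{4} \cdot 1 \cdot 19\right)^{2} = \left(6 + \frac{19}{4}\right)^{2} = \left(\frac{43}{4}\right)^{2} = \frac{1849}{16} \approx 115.56$)
$\left(-39 + U\right) \left(-155\right) = \left(-39 + \frac{1849}{16}\right) \left(-155\right) = \frac{1225}{16} \left(-155\right) = - \frac{189875}{16}$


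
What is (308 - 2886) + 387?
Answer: -2191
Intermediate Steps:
(308 - 2886) + 387 = -2578 + 387 = -2191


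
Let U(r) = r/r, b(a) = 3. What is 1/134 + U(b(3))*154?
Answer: 20637/134 ≈ 154.01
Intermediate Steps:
U(r) = 1
1/134 + U(b(3))*154 = 1/134 + 1*154 = 1/134 + 154 = 20637/134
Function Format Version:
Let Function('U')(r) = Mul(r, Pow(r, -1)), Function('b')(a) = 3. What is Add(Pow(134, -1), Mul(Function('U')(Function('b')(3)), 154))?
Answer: Rational(20637, 134) ≈ 154.01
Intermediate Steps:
Function('U')(r) = 1
Add(Pow(134, -1), Mul(Function('U')(Function('b')(3)), 154)) = Add(Pow(134, -1), Mul(1, 154)) = Add(Rational(1, 134), 154) = Rational(20637, 134)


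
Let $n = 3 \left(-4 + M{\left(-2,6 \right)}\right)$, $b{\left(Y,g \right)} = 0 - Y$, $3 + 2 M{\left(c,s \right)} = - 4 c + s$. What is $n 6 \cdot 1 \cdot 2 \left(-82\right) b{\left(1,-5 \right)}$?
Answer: $4428$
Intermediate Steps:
$M{\left(c,s \right)} = - \frac{3}{2} + \frac{s}{2} - 2 c$ ($M{\left(c,s \right)} = - \frac{3}{2} + \frac{- 4 c + s}{2} = - \frac{3}{2} + \frac{s - 4 c}{2} = - \frac{3}{2} - \left(2 c - \frac{s}{2}\right) = - \frac{3}{2} + \frac{s}{2} - 2 c$)
$b{\left(Y,g \right)} = - Y$
$n = \frac{9}{2}$ ($n = 3 \left(-4 - - \frac{11}{2}\right) = 3 \left(-4 + \left(- \frac{3}{2} + 3 + 4\right)\right) = 3 \left(-4 + \frac{11}{2}\right) = 3 \cdot \frac{3}{2} = \frac{9}{2} \approx 4.5$)
$n 6 \cdot 1 \cdot 2 \left(-82\right) b{\left(1,-5 \right)} = \frac{9 \cdot 6 \cdot 1}{2} \cdot 2 \left(-82\right) \left(\left(-1\right) 1\right) = \frac{9}{2} \cdot 6 \cdot 2 \left(-82\right) \left(-1\right) = 27 \cdot 2 \left(-82\right) \left(-1\right) = 54 \left(-82\right) \left(-1\right) = \left(-4428\right) \left(-1\right) = 4428$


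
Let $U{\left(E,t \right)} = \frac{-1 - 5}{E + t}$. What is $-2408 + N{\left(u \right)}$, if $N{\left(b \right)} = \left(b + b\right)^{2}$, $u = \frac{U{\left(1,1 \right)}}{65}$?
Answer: $- \frac{10173764}{4225} \approx -2408.0$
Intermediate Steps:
$U{\left(E,t \right)} = - \frac{6}{E + t}$
$u = - \frac{3}{65}$ ($u = \frac{\left(-6\right) \frac{1}{1 + 1}}{65} = - \frac{6}{2} \cdot \frac{1}{65} = \left(-6\right) \frac{1}{2} \cdot \frac{1}{65} = \left(-3\right) \frac{1}{65} = - \frac{3}{65} \approx -0.046154$)
$N{\left(b \right)} = 4 b^{2}$ ($N{\left(b \right)} = \left(2 b\right)^{2} = 4 b^{2}$)
$-2408 + N{\left(u \right)} = -2408 + 4 \left(- \frac{3}{65}\right)^{2} = -2408 + 4 \cdot \frac{9}{4225} = -2408 + \frac{36}{4225} = - \frac{10173764}{4225}$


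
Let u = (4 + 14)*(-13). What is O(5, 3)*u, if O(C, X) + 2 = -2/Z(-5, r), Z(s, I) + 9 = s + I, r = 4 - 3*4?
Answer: 4914/11 ≈ 446.73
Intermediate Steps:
r = -8 (r = 4 - 12 = -8)
Z(s, I) = -9 + I + s (Z(s, I) = -9 + (s + I) = -9 + (I + s) = -9 + I + s)
O(C, X) = -21/11 (O(C, X) = -2 - 2/(-9 - 8 - 5) = -2 - 2/(-22) = -2 - 2*(-1/22) = -2 + 1/11 = -21/11)
u = -234 (u = 18*(-13) = -234)
O(5, 3)*u = -21/11*(-234) = 4914/11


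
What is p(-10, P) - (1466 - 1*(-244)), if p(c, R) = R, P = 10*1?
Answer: -1700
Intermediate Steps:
P = 10
p(-10, P) - (1466 - 1*(-244)) = 10 - (1466 - 1*(-244)) = 10 - (1466 + 244) = 10 - 1*1710 = 10 - 1710 = -1700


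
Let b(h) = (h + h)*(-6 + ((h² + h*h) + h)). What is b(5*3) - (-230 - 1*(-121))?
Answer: 13879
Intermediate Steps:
b(h) = 2*h*(-6 + h + 2*h²) (b(h) = (2*h)*(-6 + ((h² + h²) + h)) = (2*h)*(-6 + (2*h² + h)) = (2*h)*(-6 + (h + 2*h²)) = (2*h)*(-6 + h + 2*h²) = 2*h*(-6 + h + 2*h²))
b(5*3) - (-230 - 1*(-121)) = 2*(5*3)*(-6 + 5*3 + 2*(5*3)²) - (-230 - 1*(-121)) = 2*15*(-6 + 15 + 2*15²) - (-230 + 121) = 2*15*(-6 + 15 + 2*225) - 1*(-109) = 2*15*(-6 + 15 + 450) + 109 = 2*15*459 + 109 = 13770 + 109 = 13879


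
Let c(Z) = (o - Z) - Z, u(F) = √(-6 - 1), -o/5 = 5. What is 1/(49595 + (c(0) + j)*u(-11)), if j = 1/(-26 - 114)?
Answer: 138866000/6887071527001 + 70020*I*√7/6887071527001 ≈ 2.0163e-5 + 2.6899e-8*I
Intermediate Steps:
o = -25 (o = -5*5 = -25)
j = -1/140 (j = 1/(-140) = -1/140 ≈ -0.0071429)
u(F) = I*√7 (u(F) = √(-7) = I*√7)
c(Z) = -25 - 2*Z (c(Z) = (-25 - Z) - Z = -25 - 2*Z)
1/(49595 + (c(0) + j)*u(-11)) = 1/(49595 + ((-25 - 2*0) - 1/140)*(I*√7)) = 1/(49595 + ((-25 + 0) - 1/140)*(I*√7)) = 1/(49595 + (-25 - 1/140)*(I*√7)) = 1/(49595 - 3501*I*√7/140)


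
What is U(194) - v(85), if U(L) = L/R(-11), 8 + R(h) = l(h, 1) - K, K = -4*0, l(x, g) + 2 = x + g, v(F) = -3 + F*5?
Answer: -4317/10 ≈ -431.70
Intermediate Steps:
v(F) = -3 + 5*F
l(x, g) = -2 + g + x (l(x, g) = -2 + (x + g) = -2 + (g + x) = -2 + g + x)
K = 0
R(h) = -9 + h (R(h) = -8 + ((-2 + 1 + h) - 1*0) = -8 + ((-1 + h) + 0) = -8 + (-1 + h) = -9 + h)
U(L) = -L/20 (U(L) = L/(-9 - 11) = L/(-20) = L*(-1/20) = -L/20)
U(194) - v(85) = -1/20*194 - (-3 + 5*85) = -97/10 - (-3 + 425) = -97/10 - 1*422 = -97/10 - 422 = -4317/10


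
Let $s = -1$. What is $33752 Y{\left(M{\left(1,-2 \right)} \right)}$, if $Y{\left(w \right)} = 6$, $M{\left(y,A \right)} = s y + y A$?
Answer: $202512$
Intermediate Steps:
$M{\left(y,A \right)} = - y + A y$ ($M{\left(y,A \right)} = - y + y A = - y + A y$)
$33752 Y{\left(M{\left(1,-2 \right)} \right)} = 33752 \cdot 6 = 202512$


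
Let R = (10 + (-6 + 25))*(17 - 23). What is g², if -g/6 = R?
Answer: 1089936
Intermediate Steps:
R = -174 (R = (10 + 19)*(-6) = 29*(-6) = -174)
g = 1044 (g = -6*(-174) = 1044)
g² = 1044² = 1089936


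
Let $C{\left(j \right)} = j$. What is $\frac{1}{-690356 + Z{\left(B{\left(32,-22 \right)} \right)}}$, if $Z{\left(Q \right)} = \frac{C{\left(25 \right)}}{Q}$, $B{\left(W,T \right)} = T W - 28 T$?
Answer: $- \frac{88}{60751353} \approx -1.4485 \cdot 10^{-6}$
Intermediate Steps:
$B{\left(W,T \right)} = - 28 T + T W$
$Z{\left(Q \right)} = \frac{25}{Q}$
$\frac{1}{-690356 + Z{\left(B{\left(32,-22 \right)} \right)}} = \frac{1}{-690356 + \frac{25}{\left(-22\right) \left(-28 + 32\right)}} = \frac{1}{-690356 + \frac{25}{\left(-22\right) 4}} = \frac{1}{-690356 + \frac{25}{-88}} = \frac{1}{-690356 + 25 \left(- \frac{1}{88}\right)} = \frac{1}{-690356 - \frac{25}{88}} = \frac{1}{- \frac{60751353}{88}} = - \frac{88}{60751353}$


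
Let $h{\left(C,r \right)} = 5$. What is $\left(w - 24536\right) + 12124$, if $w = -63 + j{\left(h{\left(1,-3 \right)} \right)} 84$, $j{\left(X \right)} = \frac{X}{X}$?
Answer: $-12391$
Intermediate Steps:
$j{\left(X \right)} = 1$
$w = 21$ ($w = -63 + 1 \cdot 84 = -63 + 84 = 21$)
$\left(w - 24536\right) + 12124 = \left(21 - 24536\right) + 12124 = -24515 + 12124 = -12391$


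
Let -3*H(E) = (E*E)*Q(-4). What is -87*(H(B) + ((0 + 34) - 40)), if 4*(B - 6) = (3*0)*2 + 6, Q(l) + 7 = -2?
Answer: -56637/4 ≈ -14159.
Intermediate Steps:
Q(l) = -9 (Q(l) = -7 - 2 = -9)
B = 15/2 (B = 6 + ((3*0)*2 + 6)/4 = 6 + (0*2 + 6)/4 = 6 + (0 + 6)/4 = 6 + (¼)*6 = 6 + 3/2 = 15/2 ≈ 7.5000)
H(E) = 3*E² (H(E) = -E*E*(-9)/3 = -E²*(-9)/3 = -(-3)*E² = 3*E²)
-87*(H(B) + ((0 + 34) - 40)) = -87*(3*(15/2)² + ((0 + 34) - 40)) = -87*(3*(225/4) + (34 - 40)) = -87*(675/4 - 6) = -87*651/4 = -56637/4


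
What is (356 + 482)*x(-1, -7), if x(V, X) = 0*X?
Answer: 0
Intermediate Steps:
x(V, X) = 0
(356 + 482)*x(-1, -7) = (356 + 482)*0 = 838*0 = 0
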